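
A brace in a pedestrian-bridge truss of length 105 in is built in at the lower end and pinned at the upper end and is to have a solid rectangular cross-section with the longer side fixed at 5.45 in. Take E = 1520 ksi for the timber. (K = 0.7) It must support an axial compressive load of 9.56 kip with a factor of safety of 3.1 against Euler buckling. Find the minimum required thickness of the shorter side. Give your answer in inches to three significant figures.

b ≈ 2.86 in

Required P_cr = n·P = 3.1 × 9.56 = 29.64 kip
L_e = K·L = 0.7 × 105 = 73.50 in
Required I = P_cr·L_e²/(π²E) = 2.964×10^4 × 73.50² / (π² × 1.52×10^6) = 10.67 in⁴
Rectangle, weak axis: I_min = h·b³/12 with h = 5.45 in fixed  ⇒  b = (12I/h)^(1/3) = 2.86 in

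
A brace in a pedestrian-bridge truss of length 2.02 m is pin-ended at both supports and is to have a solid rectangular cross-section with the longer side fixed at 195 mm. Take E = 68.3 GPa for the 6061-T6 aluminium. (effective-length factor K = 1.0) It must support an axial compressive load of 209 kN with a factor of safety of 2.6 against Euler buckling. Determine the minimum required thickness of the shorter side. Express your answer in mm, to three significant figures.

b ≈ 58.7 mm

Required P_cr = n·P = 2.6 × 209 = 543.4 kN
L_e = K·L = 1 × 2.02 = 2.020 m
Required I = P_cr·L_e²/(π²E) = 5.434×10^5 × 2.020² / (π² × 6.83×10^10) = 3.289×10^-6 m⁴
I_req = 3.289×10^6 mm⁴
Rectangle, weak axis: I_min = h·b³/12 with h = 195 mm fixed  ⇒  b = (12I/h)^(1/3) = 58.7 mm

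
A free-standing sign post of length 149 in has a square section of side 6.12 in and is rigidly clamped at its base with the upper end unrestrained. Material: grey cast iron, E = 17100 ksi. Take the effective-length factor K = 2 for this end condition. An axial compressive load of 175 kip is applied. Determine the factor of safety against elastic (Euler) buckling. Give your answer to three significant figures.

n ≈ 1.27

I = a⁴/12 = 6.12⁴/12 = 116.9 in⁴
Effective length L_e = K·L = 2 × 149 = 298.0 in
P_cr = π²EI / L_e² = π² × 17100×10³ × 116.9 / 298.0² = 2.222×10^5 lb
Factor of safety n = P_cr / P = 222.17 / 175 = 1.27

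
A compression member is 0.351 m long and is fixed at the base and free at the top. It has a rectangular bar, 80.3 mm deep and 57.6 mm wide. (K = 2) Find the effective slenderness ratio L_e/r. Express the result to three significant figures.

Buckling occurs about the weak axis: I_min = h·b³/12 with b = 57.6 mm (the shorter side).
I_min = 80.3×57.6³/12 = 1.279×10^6 mm⁴
A = 4.625×10^3 mm²;  r_min = √(I/A) = √(1.279×10^6/4.625×10^3) = 16.63 mm
L_e = K·L = 2 × 0.351 m = 0.7020 m = 702.00 mm
λ = L_e / r_min = 702.00 / 16.63 = 42.2

λ ≈ 42.2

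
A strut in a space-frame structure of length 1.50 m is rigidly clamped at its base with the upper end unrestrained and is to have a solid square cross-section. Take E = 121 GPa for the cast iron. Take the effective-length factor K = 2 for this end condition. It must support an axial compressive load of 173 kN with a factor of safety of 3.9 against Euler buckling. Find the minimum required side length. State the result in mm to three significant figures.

Required P_cr = n·P = 3.9 × 173 = 674.7 kN
L_e = K·L = 2 × 1.50 = 3.000 m
Required I = P_cr·L_e²/(π²E) = 6.747×10^5 × 3.000² / (π² × 1.21×10^11) = 5.085×10^-6 m⁴
I_req = 5.085×10^6 mm⁴
Solid square: I = a⁴/12  ⇒  a = (12I)^(1/4) = (12×5.085×10^6)^(1/4) = 88.4 mm

a ≈ 88.4 mm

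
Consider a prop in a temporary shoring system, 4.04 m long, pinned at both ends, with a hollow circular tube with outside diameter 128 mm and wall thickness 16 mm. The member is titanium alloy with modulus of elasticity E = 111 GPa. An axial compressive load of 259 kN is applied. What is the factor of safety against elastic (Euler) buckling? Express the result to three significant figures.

n ≈ 2.33

Inner diameter d_i = 128 − 2×16 = 96.00 mm
I = π(d_o⁴ − d_i⁴)/64 = π(128⁴ − 96.00⁴)/64 = 9.008×10^6 mm⁴
I = 9.008×10^6 mm⁴ = 9.008×10^-6 m⁴
Effective length L_e = K·L = 1 × 4.04 = 4.040 m
P_cr = π²EI / L_e² = π² × 111×10⁹ × 9.008×10^-6 / 4.040² = 6.046×10^5 N
Factor of safety n = P_cr / P = 604.60 / 259 = 2.33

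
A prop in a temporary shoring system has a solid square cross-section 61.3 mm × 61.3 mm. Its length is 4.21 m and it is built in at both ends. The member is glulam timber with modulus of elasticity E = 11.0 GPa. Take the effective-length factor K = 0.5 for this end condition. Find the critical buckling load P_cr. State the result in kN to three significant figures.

P_cr ≈ 28.8 kN

I = a⁴/12 = 61.3⁴/12 = 1.177×10^6 mm⁴
I = 1.177×10^6 mm⁴ = 1.177×10^-6 m⁴
Effective length L_e = K·L = 0.5 × 4.21 = 2.105 m
P_cr = π²EI / L_e² = π² × 11.0×10⁹ × 1.177×10^-6 / 2.105² = 2.883×10^4 N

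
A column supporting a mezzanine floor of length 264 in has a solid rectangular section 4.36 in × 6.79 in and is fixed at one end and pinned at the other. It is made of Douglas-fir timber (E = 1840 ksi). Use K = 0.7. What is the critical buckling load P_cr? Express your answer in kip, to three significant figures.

Buckling occurs about the weak axis: I_min = h·b³/12 with b = 4.36 in (the shorter side).
I_min = 6.79×4.36³/12 = 46.90 in⁴
Effective length L_e = K·L = 0.7 × 264 = 184.8 in
P_cr = π²EI / L_e² = π² × 1840×10³ × 46.90 / 184.8² = 2.494×10^4 lb

P_cr ≈ 24.9 kip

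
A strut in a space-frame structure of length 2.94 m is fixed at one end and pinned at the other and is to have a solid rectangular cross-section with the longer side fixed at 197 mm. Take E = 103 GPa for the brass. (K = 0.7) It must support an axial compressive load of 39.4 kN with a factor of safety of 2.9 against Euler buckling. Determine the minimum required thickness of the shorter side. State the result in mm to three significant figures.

Required P_cr = n·P = 2.9 × 39.4 = 114.3 kN
L_e = K·L = 0.7 × 2.94 = 2.058 m
Required I = P_cr·L_e²/(π²E) = 1.143×10^5 × 2.058² / (π² × 1.03×10^11) = 4.760×10^-7 m⁴
I_req = 4.760×10^5 mm⁴
Rectangle, weak axis: I_min = h·b³/12 with h = 197 mm fixed  ⇒  b = (12I/h)^(1/3) = 30.7 mm

b ≈ 30.7 mm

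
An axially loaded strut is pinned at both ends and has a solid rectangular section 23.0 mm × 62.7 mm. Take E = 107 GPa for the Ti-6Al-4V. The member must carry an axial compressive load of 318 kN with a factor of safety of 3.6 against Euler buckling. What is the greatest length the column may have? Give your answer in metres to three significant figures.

Buckling occurs about the weak axis: I_min = h·b³/12 with b = 23.0 mm (the shorter side).
I_min = 62.7×23.0³/12 = 6.357×10^4 mm⁴
I = 6.357×10^-8 m⁴
Required critical load P_cr = n·P = 3.6 × 318 = 1145 kN = 1.145×10^6 N
From P_cr = π²EI/(K·L)²:  L = (1/K)·√(π²EI/P_cr) = (1/1)·√(π²×1.07×10^11×6.357×10^-8/1.145×10^6)
L = 0.242 m

L_max ≈ 0.242 m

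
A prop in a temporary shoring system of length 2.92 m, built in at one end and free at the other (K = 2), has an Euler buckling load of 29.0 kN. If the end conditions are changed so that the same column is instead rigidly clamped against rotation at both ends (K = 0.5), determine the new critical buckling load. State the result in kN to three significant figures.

P_cr ≈ 464 kN

P_cr ∝ 1/K², so P_cr,new = P_cr,old × (K_old/K_new)² = 29.0 × (2/0.5)²
= 29.0 × 16.00 = 464 kN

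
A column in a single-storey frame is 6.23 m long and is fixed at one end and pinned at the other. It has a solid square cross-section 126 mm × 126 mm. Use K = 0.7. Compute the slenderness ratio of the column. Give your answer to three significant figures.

For a square r = a/√12 = 126/√12 = 36.37 mm
L_e = K·L = 0.7 × 6.23 m = 4.361 m = 4361.0 mm
λ = L_e / r_min = 4361.0 / 36.37 = 120

λ ≈ 120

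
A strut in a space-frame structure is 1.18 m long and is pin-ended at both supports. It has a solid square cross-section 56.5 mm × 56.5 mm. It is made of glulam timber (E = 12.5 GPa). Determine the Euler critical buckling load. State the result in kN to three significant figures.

I = a⁴/12 = 56.5⁴/12 = 8.492×10^5 mm⁴
I = 8.492×10^5 mm⁴ = 8.492×10^-7 m⁴
Effective length L_e = K·L = 1 × 1.18 = 1.180 m
P_cr = π²EI / L_e² = π² × 12.5×10⁹ × 8.492×10^-7 / 1.180² = 7.524×10^4 N

P_cr ≈ 75.2 kN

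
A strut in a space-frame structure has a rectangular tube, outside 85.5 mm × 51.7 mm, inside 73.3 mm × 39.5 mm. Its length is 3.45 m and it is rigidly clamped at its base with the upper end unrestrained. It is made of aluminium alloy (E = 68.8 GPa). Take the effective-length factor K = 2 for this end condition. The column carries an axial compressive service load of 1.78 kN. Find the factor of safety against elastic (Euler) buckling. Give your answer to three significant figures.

n ≈ 4.87

Weak-axis I_min = (h_o·b_o³ − h_i·b_i³)/12 with b_o = 51.7, b_i = 39.50 mm (shorter outer/inner sides).
I_min = (85.5×51.7³ − 73.30×39.50³)/12 = 6.081×10^5 mm⁴
I = 6.081×10^5 mm⁴ = 6.081×10^-7 m⁴
Effective length L_e = K·L = 2 × 3.45 = 6.900 m
P_cr = π²EI / L_e² = π² × 68.8×10⁹ × 6.081×10^-7 / 6.900² = 8.673×10^3 N
Factor of safety n = P_cr / P = 8.6734 / 1.78 = 4.87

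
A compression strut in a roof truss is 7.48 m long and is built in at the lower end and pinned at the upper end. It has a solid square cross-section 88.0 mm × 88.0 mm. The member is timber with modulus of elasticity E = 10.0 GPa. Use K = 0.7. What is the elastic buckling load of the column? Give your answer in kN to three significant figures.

P_cr ≈ 18.0 kN

I = a⁴/12 = 88.0⁴/12 = 4.997×10^6 mm⁴
I = 4.997×10^6 mm⁴ = 4.997×10^-6 m⁴
Effective length L_e = K·L = 0.7 × 7.48 = 5.236 m
P_cr = π²EI / L_e² = π² × 10.0×10⁹ × 4.997×10^-6 / 5.236² = 1.799×10^4 N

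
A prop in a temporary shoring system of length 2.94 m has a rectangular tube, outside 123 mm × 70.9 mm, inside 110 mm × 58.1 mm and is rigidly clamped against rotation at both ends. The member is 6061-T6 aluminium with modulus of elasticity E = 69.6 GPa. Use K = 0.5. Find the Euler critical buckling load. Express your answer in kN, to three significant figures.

P_cr ≈ 590 kN

Weak-axis I_min = (h_o·b_o³ − h_i·b_i³)/12 with b_o = 70.9, b_i = 58.10 mm (shorter outer/inner sides).
I_min = (123×70.9³ − 110.0×58.10³)/12 = 1.855×10^6 mm⁴
I = 1.855×10^6 mm⁴ = 1.855×10^-6 m⁴
Effective length L_e = K·L = 0.5 × 2.94 = 1.470 m
P_cr = π²EI / L_e² = π² × 69.6×10⁹ × 1.855×10^-6 / 1.470² = 5.898×10^5 N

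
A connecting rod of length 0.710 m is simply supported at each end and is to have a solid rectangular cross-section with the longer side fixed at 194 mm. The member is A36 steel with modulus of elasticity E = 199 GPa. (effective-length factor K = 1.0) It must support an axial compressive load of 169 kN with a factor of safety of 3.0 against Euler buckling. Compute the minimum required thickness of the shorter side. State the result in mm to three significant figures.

b ≈ 20.0 mm

Required P_cr = n·P = 3.0 × 169 = 507.0 kN
L_e = K·L = 1 × 0.710 = 0.7100 m
Required I = P_cr·L_e²/(π²E) = 5.070×10^5 × 0.7100² / (π² × 1.99×10^11) = 1.301×10^-7 m⁴
I_req = 1.301×10^5 mm⁴
Rectangle, weak axis: I_min = h·b³/12 with h = 194 mm fixed  ⇒  b = (12I/h)^(1/3) = 20.0 mm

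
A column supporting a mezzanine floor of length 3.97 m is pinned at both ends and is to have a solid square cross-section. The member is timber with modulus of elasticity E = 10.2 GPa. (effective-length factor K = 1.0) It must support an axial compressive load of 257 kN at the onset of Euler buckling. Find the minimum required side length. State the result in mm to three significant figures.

L_e = K·L = 1 × 3.97 = 3.970 m
Required I = P_cr·L_e²/(π²E) = 2.570×10^5 × 3.970² / (π² × 1.02×10^10) = 4.024×10^-5 m⁴
I_req = 4.024×10^7 mm⁴
Solid square: I = a⁴/12  ⇒  a = (12I)^(1/4) = (12×4.024×10^7)^(1/4) = 148 mm

a ≈ 148 mm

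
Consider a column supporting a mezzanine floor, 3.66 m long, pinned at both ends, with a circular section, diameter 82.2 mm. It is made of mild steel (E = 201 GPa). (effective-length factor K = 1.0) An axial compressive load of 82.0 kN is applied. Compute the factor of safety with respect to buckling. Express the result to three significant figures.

n ≈ 4.05

I = πd⁴/64 = π×82.2⁴/64 = 2.241×10^6 mm⁴
I = 2.241×10^6 mm⁴ = 2.241×10^-6 m⁴
Effective length L_e = K·L = 1 × 3.66 = 3.660 m
P_cr = π²EI / L_e² = π² × 201×10⁹ × 2.241×10^-6 / 3.660² = 3.319×10^5 N
Factor of safety n = P_cr / P = 331.89 / 82.0 = 4.05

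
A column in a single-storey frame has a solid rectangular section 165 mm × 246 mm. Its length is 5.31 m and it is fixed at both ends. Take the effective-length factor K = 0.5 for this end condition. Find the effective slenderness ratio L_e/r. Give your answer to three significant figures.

Buckling occurs about the weak axis: I_min = h·b³/12 with b = 165 mm (the shorter side).
I_min = 246×165³/12 = 9.209×10^7 mm⁴
A = 4.059×10^4 mm²;  r_min = √(I/A) = √(9.209×10^7/4.059×10^4) = 47.63 mm
L_e = K·L = 0.5 × 5.31 m = 2.655 m = 2655.0 mm
λ = L_e / r_min = 2655.0 / 47.63 = 55.7

λ ≈ 55.7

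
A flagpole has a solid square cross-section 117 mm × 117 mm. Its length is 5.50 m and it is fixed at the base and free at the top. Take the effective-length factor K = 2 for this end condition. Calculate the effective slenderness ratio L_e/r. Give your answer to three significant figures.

For a square r = a/√12 = 117/√12 = 33.77 mm
L_e = K·L = 2 × 5.50 m = 11.00 m = 11000 mm
λ = L_e / r_min = 11000 / 33.77 = 326

λ ≈ 326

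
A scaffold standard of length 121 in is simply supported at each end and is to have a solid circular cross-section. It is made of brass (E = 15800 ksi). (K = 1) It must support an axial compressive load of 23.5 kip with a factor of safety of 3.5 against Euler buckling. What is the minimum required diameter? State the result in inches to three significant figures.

d ≈ 3.54 in

Required P_cr = n·P = 3.5 × 23.5 = 82.25 kip
L_e = K·L = 1 × 121 = 121.0 in
Required I = P_cr·L_e²/(π²E) = 8.225×10^4 × 121.0² / (π² × 1.58×10^7) = 7.722 in⁴
Solid circle: I = πd⁴/64  ⇒  d = (64I/π)^(1/4) = (64×7.722/π)^(1/4) = 3.54 in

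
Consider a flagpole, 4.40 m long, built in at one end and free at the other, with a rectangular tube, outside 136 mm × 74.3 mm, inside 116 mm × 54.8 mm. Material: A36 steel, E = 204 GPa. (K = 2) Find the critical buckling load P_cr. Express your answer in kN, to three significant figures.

P_cr ≈ 79.5 kN

Weak-axis I_min = (h_o·b_o³ − h_i·b_i³)/12 with b_o = 74.3, b_i = 54.80 mm (shorter outer/inner sides).
I_min = (136×74.3³ − 116.0×54.80³)/12 = 3.058×10^6 mm⁴
I = 3.058×10^6 mm⁴ = 3.058×10^-6 m⁴
Effective length L_e = K·L = 2 × 4.40 = 8.800 m
P_cr = π²EI / L_e² = π² × 204×10⁹ × 3.058×10^-6 / 8.800² = 7.950×10^4 N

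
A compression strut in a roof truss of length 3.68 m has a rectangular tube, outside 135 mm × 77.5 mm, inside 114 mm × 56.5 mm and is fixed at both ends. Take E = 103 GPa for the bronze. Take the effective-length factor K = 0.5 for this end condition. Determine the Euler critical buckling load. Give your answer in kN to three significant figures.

P_cr ≈ 1060 kN

Weak-axis I_min = (h_o·b_o³ − h_i·b_i³)/12 with b_o = 77.5, b_i = 56.50 mm (shorter outer/inner sides).
I_min = (135×77.5³ − 114.0×56.50³)/12 = 3.523×10^6 mm⁴
I = 3.523×10^6 mm⁴ = 3.523×10^-6 m⁴
Effective length L_e = K·L = 0.5 × 3.68 = 1.840 m
P_cr = π²EI / L_e² = π² × 103×10⁹ × 3.523×10^-6 / 1.840² = 1.058×10^6 N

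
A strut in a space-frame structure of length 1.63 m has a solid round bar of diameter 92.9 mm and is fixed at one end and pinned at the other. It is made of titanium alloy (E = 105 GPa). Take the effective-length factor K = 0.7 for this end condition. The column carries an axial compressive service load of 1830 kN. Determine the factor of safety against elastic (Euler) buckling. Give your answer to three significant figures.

n ≈ 1.59

I = πd⁴/64 = π×92.9⁴/64 = 3.656×10^6 mm⁴
I = 3.656×10^6 mm⁴ = 3.656×10^-6 m⁴
Effective length L_e = K·L = 0.7 × 1.63 = 1.141 m
P_cr = π²EI / L_e² = π² × 105×10⁹ × 3.656×10^-6 / 1.141² = 2.910×10^6 N
Factor of safety n = P_cr / P = 2910.4 / 1830 = 1.59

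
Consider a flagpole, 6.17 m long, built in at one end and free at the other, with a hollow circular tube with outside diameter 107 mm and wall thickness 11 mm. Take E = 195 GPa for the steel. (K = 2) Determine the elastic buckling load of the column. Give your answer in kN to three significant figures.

Inner diameter d_i = 107 − 2×11 = 85.00 mm
I = π(d_o⁴ − d_i⁴)/64 = π(107⁴ − 85.00⁴)/64 = 3.872×10^6 mm⁴
I = 3.872×10^6 mm⁴ = 3.872×10^-6 m⁴
Effective length L_e = K·L = 2 × 6.17 = 12.34 m
P_cr = π²EI / L_e² = π² × 195×10⁹ × 3.872×10^-6 / 12.34² = 4.894×10^4 N

P_cr ≈ 48.9 kN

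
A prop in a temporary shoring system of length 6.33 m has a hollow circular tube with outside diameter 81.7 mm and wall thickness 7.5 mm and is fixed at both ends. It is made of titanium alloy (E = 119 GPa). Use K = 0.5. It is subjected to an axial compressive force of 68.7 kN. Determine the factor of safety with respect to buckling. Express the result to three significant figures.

Inner diameter d_i = 81.7 − 2×7.5 = 66.70 mm
I = π(d_o⁴ − d_i⁴)/64 = π(81.7⁴ − 66.70⁴)/64 = 1.215×10^6 mm⁴
I = 1.215×10^6 mm⁴ = 1.215×10^-6 m⁴
Effective length L_e = K·L = 0.5 × 6.33 = 3.165 m
P_cr = π²EI / L_e² = π² × 119×10⁹ × 1.215×10^-6 / 3.165² = 1.425×10^5 N
Factor of safety n = P_cr / P = 142.51 / 68.7 = 2.07

n ≈ 2.07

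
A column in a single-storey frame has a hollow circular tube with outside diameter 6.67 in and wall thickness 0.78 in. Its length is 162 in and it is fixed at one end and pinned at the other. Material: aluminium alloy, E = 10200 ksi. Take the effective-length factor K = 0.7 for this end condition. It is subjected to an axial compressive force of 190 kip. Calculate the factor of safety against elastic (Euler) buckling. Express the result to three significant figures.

n ≈ 2.62

Inner diameter d_i = 6.67 − 2×0.78 = 5.110 in
I = π(d_o⁴ − d_i⁴)/64 = π(6.67⁴ − 5.110⁴)/64 = 63.69 in⁴
Effective length L_e = K·L = 0.7 × 162 = 113.4 in
P_cr = π²EI / L_e² = π² × 10200×10³ × 63.69 / 113.4² = 4.986×10^5 lb
Factor of safety n = P_cr / P = 498.57 / 190 = 2.62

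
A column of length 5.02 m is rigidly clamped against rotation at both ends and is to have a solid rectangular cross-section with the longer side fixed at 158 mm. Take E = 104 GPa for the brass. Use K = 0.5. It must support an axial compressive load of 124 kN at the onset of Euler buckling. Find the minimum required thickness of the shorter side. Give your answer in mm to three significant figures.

L_e = K·L = 0.5 × 5.02 = 2.510 m
Required I = P_cr·L_e²/(π²E) = 1.240×10^5 × 2.510² / (π² × 1.04×10^11) = 7.611×10^-7 m⁴
I_req = 7.611×10^5 mm⁴
Rectangle, weak axis: I_min = h·b³/12 with h = 158 mm fixed  ⇒  b = (12I/h)^(1/3) = 38.7 mm

b ≈ 38.7 mm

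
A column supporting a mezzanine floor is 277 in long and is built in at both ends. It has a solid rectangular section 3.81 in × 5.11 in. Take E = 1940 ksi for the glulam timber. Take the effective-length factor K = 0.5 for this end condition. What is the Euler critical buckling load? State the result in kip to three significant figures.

Buckling occurs about the weak axis: I_min = h·b³/12 with b = 3.81 in (the shorter side).
I_min = 5.11×3.81³/12 = 23.55 in⁴
Effective length L_e = K·L = 0.5 × 277 = 138.5 in
P_cr = π²EI / L_e² = π² × 1940×10³ × 23.55 / 138.5² = 2.351×10^4 lb

P_cr ≈ 23.5 kip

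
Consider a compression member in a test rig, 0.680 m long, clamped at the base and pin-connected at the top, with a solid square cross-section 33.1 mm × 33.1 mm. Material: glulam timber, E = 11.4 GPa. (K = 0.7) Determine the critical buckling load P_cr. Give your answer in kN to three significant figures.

I = a⁴/12 = 33.1⁴/12 = 1.000×10^5 mm⁴
I = 1.000×10^5 mm⁴ = 1.000×10^-7 m⁴
Effective length L_e = K·L = 0.7 × 0.680 = 0.4760 m
P_cr = π²EI / L_e² = π² × 11.4×10⁹ × 1.000×10^-7 / 0.4760² = 4.967×10^4 N

P_cr ≈ 49.7 kN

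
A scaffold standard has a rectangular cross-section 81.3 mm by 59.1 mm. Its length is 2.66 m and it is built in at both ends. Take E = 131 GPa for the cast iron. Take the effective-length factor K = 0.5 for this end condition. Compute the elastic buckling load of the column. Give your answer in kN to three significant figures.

Buckling occurs about the weak axis: I_min = h·b³/12 with b = 59.1 mm (the shorter side).
I_min = 81.3×59.1³/12 = 1.399×10^6 mm⁴
I = 1.399×10^6 mm⁴ = 1.399×10^-6 m⁴
Effective length L_e = K·L = 0.5 × 2.66 = 1.330 m
P_cr = π²EI / L_e² = π² × 131×10⁹ × 1.399×10^-6 / 1.330² = 1.022×10^6 N

P_cr ≈ 1020 kN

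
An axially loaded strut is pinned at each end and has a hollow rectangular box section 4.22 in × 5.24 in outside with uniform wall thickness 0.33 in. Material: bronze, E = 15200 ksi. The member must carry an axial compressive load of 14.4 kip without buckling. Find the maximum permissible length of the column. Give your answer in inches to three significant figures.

L_max ≈ 403 in

Inner dimensions: h_i = 5.24 − 2×0.33 = 4.580 in, b_i = 4.22 − 2×0.33 = 3.560 in
Weak-axis I_min = (h_o·b_o³ − h_i·b_i³)/12 with b_o = 4.22, b_i = 3.560 in (shorter outer/inner sides).
I_min = (5.24×4.22³ − 4.580×3.560³)/12 = 15.60 in⁴
At the buckling limit P_cr = P = 1.440×10^4 lb
From P_cr = π²EI/(K·L)²:  L = (1/K)·√(π²EI/P_cr) = (1/1)·√(π²×1.52×10^7×15.60/1.440×10^4)
L = 403 in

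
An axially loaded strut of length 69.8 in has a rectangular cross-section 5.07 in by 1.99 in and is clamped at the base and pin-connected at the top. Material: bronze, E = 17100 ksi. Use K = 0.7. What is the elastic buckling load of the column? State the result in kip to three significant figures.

Buckling occurs about the weak axis: I_min = h·b³/12 with b = 1.99 in (the shorter side).
I_min = 5.07×1.99³/12 = 3.330 in⁴
Effective length L_e = K·L = 0.7 × 69.8 = 48.86 in
P_cr = π²EI / L_e² = π² × 17100×10³ × 3.330 / 48.86² = 2.354×10^5 lb

P_cr ≈ 235 kip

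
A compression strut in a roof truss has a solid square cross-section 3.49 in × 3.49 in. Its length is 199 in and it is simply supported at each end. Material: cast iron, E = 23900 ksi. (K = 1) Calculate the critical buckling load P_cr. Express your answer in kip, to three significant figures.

P_cr ≈ 73.6 kip

I = a⁴/12 = 3.49⁴/12 = 12.36 in⁴
Effective length L_e = K·L = 1 × 199 = 199.0 in
P_cr = π²EI / L_e² = π² × 23900×10³ × 12.36 / 199.0² = 7.364×10^4 lb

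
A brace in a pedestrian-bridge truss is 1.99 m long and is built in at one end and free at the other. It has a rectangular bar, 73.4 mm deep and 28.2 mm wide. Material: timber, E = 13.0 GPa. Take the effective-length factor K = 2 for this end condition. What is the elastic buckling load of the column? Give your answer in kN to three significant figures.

P_cr ≈ 1.11 kN

Buckling occurs about the weak axis: I_min = h·b³/12 with b = 28.2 mm (the shorter side).
I_min = 73.4×28.2³/12 = 1.372×10^5 mm⁴
I = 1.372×10^5 mm⁴ = 1.372×10^-7 m⁴
Effective length L_e = K·L = 2 × 1.99 = 3.980 m
P_cr = π²EI / L_e² = π² × 13.0×10⁹ × 1.372×10^-7 / 3.980² = 1.111×10^3 N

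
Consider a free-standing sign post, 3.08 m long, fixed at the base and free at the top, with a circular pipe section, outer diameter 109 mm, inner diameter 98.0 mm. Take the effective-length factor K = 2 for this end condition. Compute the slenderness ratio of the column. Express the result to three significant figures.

λ ≈ 168

d_o = 109 mm, d_i = 98.0 mm
I = π(d_o⁴ − d_i⁴)/64 = π(109⁴ − 98.00⁴)/64 = 2.401×10^6 mm⁴
A = 1.788×10^3 mm²;  r_min = √(I/A) = √(2.401×10^6/1.788×10^3) = 36.64 mm
L_e = K·L = 2 × 3.08 m = 6.160 m = 6160.0 mm
λ = L_e / r_min = 6160.0 / 36.64 = 168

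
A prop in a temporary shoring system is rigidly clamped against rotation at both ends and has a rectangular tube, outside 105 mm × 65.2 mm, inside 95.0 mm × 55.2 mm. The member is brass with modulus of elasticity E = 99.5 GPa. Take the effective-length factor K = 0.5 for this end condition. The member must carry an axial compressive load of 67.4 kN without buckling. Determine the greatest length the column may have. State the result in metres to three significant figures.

Weak-axis I_min = (h_o·b_o³ − h_i·b_i³)/12 with b_o = 65.2, b_i = 55.20 mm (shorter outer/inner sides).
I_min = (105×65.2³ − 95.00×55.20³)/12 = 1.094×10^6 mm⁴
I = 1.094×10^-6 m⁴
At the buckling limit P_cr = P = 6.740×10^4 N
From P_cr = π²EI/(K·L)²:  L = (1/K)·√(π²EI/P_cr) = (1/0.5)·√(π²×9.95×10^10×1.094×10^-6/6.740×10^4)
L = 7.98 m

L_max ≈ 7.98 m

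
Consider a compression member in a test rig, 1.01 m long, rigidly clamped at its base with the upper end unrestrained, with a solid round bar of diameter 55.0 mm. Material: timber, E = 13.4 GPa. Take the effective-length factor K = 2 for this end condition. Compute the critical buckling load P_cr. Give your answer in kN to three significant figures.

P_cr ≈ 14.6 kN

I = πd⁴/64 = π×55.0⁴/64 = 4.492×10^5 mm⁴
I = 4.492×10^5 mm⁴ = 4.492×10^-7 m⁴
Effective length L_e = K·L = 2 × 1.01 = 2.020 m
P_cr = π²EI / L_e² = π² × 13.4×10⁹ × 4.492×10^-7 / 2.020² = 1.456×10^4 N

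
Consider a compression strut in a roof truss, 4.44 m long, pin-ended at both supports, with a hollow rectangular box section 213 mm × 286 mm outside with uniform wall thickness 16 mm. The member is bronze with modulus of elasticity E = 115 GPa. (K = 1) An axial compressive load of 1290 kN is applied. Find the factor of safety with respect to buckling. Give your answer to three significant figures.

Inner dimensions: h_i = 286 − 2×16 = 254.0 mm, b_i = 213 − 2×16 = 181.0 mm
Weak-axis I_min = (h_o·b_o³ − h_i·b_i³)/12 with b_o = 213, b_i = 181.0 mm (shorter outer/inner sides).
I_min = (286×213³ − 254.0×181.0³)/12 = 1.048×10^8 mm⁴
I = 1.048×10^8 mm⁴ = 1.048×10^-4 m⁴
Effective length L_e = K·L = 1 × 4.44 = 4.440 m
P_cr = π²EI / L_e² = π² × 115×10⁹ × 1.048×10^-4 / 4.440² = 6.034×10^6 N
Factor of safety n = P_cr / P = 6034.0 / 1290 = 4.68

n ≈ 4.68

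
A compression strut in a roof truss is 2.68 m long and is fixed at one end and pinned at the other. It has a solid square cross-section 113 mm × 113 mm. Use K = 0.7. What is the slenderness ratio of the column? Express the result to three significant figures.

λ ≈ 57.5

For a square r = a/√12 = 113/√12 = 32.62 mm
L_e = K·L = 0.7 × 2.68 m = 1.876 m = 1876.0 mm
λ = L_e / r_min = 1876.0 / 32.62 = 57.5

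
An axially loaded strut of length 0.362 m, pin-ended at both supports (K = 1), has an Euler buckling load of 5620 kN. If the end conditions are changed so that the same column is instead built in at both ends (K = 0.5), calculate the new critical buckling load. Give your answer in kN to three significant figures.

P_cr ≈ 22500 kN

P_cr ∝ 1/K², so P_cr,new = P_cr,old × (K_old/K_new)² = 5620 × (1/0.5)²
= 5620 × 4.000 = 22500 kN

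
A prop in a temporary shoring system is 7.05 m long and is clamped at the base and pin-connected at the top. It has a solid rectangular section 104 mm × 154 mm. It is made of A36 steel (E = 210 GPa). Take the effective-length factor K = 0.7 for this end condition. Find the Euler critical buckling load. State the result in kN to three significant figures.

Buckling occurs about the weak axis: I_min = h·b³/12 with b = 104 mm (the shorter side).
I_min = 154×104³/12 = 1.444×10^7 mm⁴
I = 1.444×10^7 mm⁴ = 1.444×10^-5 m⁴
Effective length L_e = K·L = 0.7 × 7.05 = 4.935 m
P_cr = π²EI / L_e² = π² × 210×10⁹ × 1.444×10^-5 / 4.935² = 1.229×10^6 N

P_cr ≈ 1230 kN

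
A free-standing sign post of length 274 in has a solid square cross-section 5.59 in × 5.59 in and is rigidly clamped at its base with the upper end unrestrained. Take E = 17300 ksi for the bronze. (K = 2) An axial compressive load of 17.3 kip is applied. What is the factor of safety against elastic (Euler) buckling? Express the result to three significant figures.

n ≈ 2.67

I = a⁴/12 = 5.59⁴/12 = 81.37 in⁴
Effective length L_e = K·L = 2 × 274 = 548.0 in
P_cr = π²EI / L_e² = π² × 17300×10³ × 81.37 / 548.0² = 4.626×10^4 lb
Factor of safety n = P_cr / P = 46.265 / 17.3 = 2.67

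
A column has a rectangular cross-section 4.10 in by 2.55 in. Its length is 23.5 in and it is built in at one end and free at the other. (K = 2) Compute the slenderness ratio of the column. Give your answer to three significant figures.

λ ≈ 63.8

Buckling occurs about the weak axis: I_min = h·b³/12 with b = 2.55 in (the shorter side).
I_min = 4.10×2.55³/12 = 5.665 in⁴
A = 10.45 in²;  r_min = √(I/A) = √(5.665/10.45) = 0.7361 in
L_e = K·L = 2 × 23.5 = 47.00 in
λ = L_e / r_min = 47.000 / 0.7361 = 63.8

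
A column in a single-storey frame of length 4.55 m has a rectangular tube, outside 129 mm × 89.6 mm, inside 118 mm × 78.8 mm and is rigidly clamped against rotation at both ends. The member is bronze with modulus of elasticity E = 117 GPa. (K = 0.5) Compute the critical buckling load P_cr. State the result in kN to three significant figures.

Weak-axis I_min = (h_o·b_o³ − h_i·b_i³)/12 with b_o = 89.6, b_i = 78.80 mm (shorter outer/inner sides).
I_min = (129×89.6³ − 118.0×78.80³)/12 = 2.921×10^6 mm⁴
I = 2.921×10^6 mm⁴ = 2.921×10^-6 m⁴
Effective length L_e = K·L = 0.5 × 4.55 = 2.275 m
P_cr = π²EI / L_e² = π² × 117×10⁹ × 2.921×10^-6 / 2.275² = 6.518×10^5 N

P_cr ≈ 652 kN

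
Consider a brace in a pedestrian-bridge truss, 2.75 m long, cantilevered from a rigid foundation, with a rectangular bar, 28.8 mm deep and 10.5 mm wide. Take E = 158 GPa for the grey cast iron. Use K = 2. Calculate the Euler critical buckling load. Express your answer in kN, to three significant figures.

P_cr ≈ 0.143 kN

Buckling occurs about the weak axis: I_min = h·b³/12 with b = 10.5 mm (the shorter side).
I_min = 28.8×10.5³/12 = 2.778×10^3 mm⁴
I = 2.778×10^3 mm⁴ = 2.778×10^-9 m⁴
Effective length L_e = K·L = 2 × 2.75 = 5.500 m
P_cr = π²EI / L_e² = π² × 158×10⁹ × 2.778×10^-9 / 5.500² = 143.2 N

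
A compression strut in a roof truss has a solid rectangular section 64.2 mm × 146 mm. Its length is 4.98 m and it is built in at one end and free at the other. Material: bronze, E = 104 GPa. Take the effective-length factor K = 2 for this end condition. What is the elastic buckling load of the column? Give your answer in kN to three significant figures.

Buckling occurs about the weak axis: I_min = h·b³/12 with b = 64.2 mm (the shorter side).
I_min = 146×64.2³/12 = 3.219×10^6 mm⁴
I = 3.219×10^6 mm⁴ = 3.219×10^-6 m⁴
Effective length L_e = K·L = 2 × 4.98 = 9.960 m
P_cr = π²EI / L_e² = π² × 104×10⁹ × 3.219×10^-6 / 9.960² = 3.331×10^4 N

P_cr ≈ 33.3 kN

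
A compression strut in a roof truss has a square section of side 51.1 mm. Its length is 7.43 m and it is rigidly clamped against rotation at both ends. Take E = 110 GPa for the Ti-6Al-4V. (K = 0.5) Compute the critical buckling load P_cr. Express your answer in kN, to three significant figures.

P_cr ≈ 44.7 kN

I = a⁴/12 = 51.1⁴/12 = 5.682×10^5 mm⁴
I = 5.682×10^5 mm⁴ = 5.682×10^-7 m⁴
Effective length L_e = K·L = 0.5 × 7.43 = 3.715 m
P_cr = π²EI / L_e² = π² × 110×10⁹ × 5.682×10^-7 / 3.715² = 4.470×10^4 N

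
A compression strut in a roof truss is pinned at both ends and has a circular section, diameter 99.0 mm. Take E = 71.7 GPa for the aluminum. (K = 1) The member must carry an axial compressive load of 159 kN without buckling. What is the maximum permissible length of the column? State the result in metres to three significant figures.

L_max ≈ 4.58 m

I = πd⁴/64 = π×99.0⁴/64 = 4.715×10^6 mm⁴
I = 4.715×10^-6 m⁴
At the buckling limit P_cr = P = 1.590×10^5 N
From P_cr = π²EI/(K·L)²:  L = (1/K)·√(π²EI/P_cr) = (1/1)·√(π²×7.17×10^10×4.715×10^-6/1.590×10^5)
L = 4.58 m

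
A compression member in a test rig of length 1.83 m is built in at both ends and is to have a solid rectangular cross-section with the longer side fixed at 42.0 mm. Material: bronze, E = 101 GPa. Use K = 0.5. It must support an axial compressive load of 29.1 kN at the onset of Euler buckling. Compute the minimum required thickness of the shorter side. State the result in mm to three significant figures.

b ≈ 19.1 mm

L_e = K·L = 0.5 × 1.83 = 0.9150 m
Required I = P_cr·L_e²/(π²E) = 2.910×10^4 × 0.9150² / (π² × 1.01×10^11) = 2.444×10^-8 m⁴
I_req = 2.444×10^4 mm⁴
Rectangle, weak axis: I_min = h·b³/12 with h = 42.0 mm fixed  ⇒  b = (12I/h)^(1/3) = 19.1 mm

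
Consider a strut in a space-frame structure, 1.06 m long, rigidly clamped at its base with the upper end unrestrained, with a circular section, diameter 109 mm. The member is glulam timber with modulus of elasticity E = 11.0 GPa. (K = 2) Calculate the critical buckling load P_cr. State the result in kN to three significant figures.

P_cr ≈ 167 kN

I = πd⁴/64 = π×109⁴/64 = 6.929×10^6 mm⁴
I = 6.929×10^6 mm⁴ = 6.929×10^-6 m⁴
Effective length L_e = K·L = 2 × 1.06 = 2.120 m
P_cr = π²EI / L_e² = π² × 11.0×10⁹ × 6.929×10^-6 / 2.120² = 1.674×10^5 N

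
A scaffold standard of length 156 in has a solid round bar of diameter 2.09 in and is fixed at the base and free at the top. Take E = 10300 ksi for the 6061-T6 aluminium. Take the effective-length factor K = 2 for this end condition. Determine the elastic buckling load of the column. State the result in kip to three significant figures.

P_cr ≈ 0.978 kip

I = πd⁴/64 = π×2.09⁴/64 = 0.9366 in⁴
Effective length L_e = K·L = 2 × 156 = 312.0 in
P_cr = π²EI / L_e² = π² × 10300×10³ × 0.9366 / 312.0² = 978.1 lb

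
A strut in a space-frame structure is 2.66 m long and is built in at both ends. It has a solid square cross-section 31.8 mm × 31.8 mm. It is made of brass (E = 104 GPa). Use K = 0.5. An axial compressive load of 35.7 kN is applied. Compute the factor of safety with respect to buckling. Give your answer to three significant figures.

n ≈ 1.39

I = a⁴/12 = 31.8⁴/12 = 8.522×10^4 mm⁴
I = 8.522×10^4 mm⁴ = 8.522×10^-8 m⁴
Effective length L_e = K·L = 0.5 × 2.66 = 1.330 m
P_cr = π²EI / L_e² = π² × 104×10⁹ × 8.522×10^-8 / 1.330² = 4.945×10^4 N
Factor of safety n = P_cr / P = 49.449 / 35.7 = 1.39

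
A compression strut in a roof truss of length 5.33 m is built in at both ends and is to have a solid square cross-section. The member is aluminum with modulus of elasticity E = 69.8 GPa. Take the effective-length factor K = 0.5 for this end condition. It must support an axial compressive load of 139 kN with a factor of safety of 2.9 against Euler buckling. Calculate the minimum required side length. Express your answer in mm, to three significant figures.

a ≈ 84.0 mm

Required P_cr = n·P = 2.9 × 139 = 403.1 kN
L_e = K·L = 0.5 × 5.33 = 2.665 m
Required I = P_cr·L_e²/(π²E) = 4.031×10^5 × 2.665² / (π² × 6.98×10^10) = 4.156×10^-6 m⁴
I_req = 4.156×10^6 mm⁴
Solid square: I = a⁴/12  ⇒  a = (12I)^(1/4) = (12×4.156×10^6)^(1/4) = 84.0 mm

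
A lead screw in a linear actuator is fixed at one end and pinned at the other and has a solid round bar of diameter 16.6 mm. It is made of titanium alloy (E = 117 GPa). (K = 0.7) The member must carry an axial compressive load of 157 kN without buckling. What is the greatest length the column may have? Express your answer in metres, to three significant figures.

I = πd⁴/64 = π×16.6⁴/64 = 3.727×10^3 mm⁴
I = 3.727×10^-9 m⁴
At the buckling limit P_cr = P = 1.570×10^5 N
From P_cr = π²EI/(K·L)²:  L = (1/K)·√(π²EI/P_cr) = (1/0.7)·√(π²×1.17×10^11×3.727×10^-9/1.570×10^5)
L = 0.237 m

L_max ≈ 0.237 m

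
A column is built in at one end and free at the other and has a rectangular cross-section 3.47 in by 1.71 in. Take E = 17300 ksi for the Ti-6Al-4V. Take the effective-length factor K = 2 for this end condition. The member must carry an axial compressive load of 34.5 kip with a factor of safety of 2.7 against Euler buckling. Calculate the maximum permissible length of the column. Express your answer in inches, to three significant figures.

Buckling occurs about the weak axis: I_min = h·b³/12 with b = 1.71 in (the shorter side).
I_min = 3.47×1.71³/12 = 1.446 in⁴
Required critical load P_cr = n·P = 2.7 × 34.5 = 93.15 kip = 9.315×10^4 lb
From P_cr = π²EI/(K·L)²:  L = (1/K)·√(π²EI/P_cr) = (1/2)·√(π²×1.73×10^7×1.446/9.315×10^4)
L = 25.7 in

L_max ≈ 25.7 in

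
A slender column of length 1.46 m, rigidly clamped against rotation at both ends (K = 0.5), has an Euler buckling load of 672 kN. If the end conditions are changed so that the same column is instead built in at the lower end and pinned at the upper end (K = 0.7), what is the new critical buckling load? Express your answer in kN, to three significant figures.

P_cr ≈ 343 kN

P_cr ∝ 1/K², so P_cr,new = P_cr,old × (K_old/K_new)² = 672 × (0.5/0.7)²
= 672 × 0.5102 = 343 kN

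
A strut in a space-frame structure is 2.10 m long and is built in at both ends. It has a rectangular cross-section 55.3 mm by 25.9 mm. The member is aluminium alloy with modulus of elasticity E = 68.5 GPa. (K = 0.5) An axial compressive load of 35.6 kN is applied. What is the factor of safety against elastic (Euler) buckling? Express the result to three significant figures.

Buckling occurs about the weak axis: I_min = h·b³/12 with b = 25.9 mm (the shorter side).
I_min = 55.3×25.9³/12 = 8.007×10^4 mm⁴
I = 8.007×10^4 mm⁴ = 8.007×10^-8 m⁴
Effective length L_e = K·L = 0.5 × 2.10 = 1.050 m
P_cr = π²EI / L_e² = π² × 68.5×10⁹ × 8.007×10^-8 / 1.050² = 4.910×10^4 N
Factor of safety n = P_cr / P = 49.097 / 35.6 = 1.38

n ≈ 1.38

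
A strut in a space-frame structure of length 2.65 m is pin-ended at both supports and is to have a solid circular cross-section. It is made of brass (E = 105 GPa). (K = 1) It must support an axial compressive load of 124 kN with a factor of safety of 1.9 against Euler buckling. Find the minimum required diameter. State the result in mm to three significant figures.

Required P_cr = n·P = 1.9 × 124 = 235.6 kN
L_e = K·L = 1 × 2.65 = 2.650 m
Required I = P_cr·L_e²/(π²E) = 2.356×10^5 × 2.650² / (π² × 1.05×10^11) = 1.597×10^-6 m⁴
I_req = 1.597×10^6 mm⁴
Solid circle: I = πd⁴/64  ⇒  d = (64I/π)^(1/4) = (64×1.597×10^6/π)^(1/4) = 75.5 mm

d ≈ 75.5 mm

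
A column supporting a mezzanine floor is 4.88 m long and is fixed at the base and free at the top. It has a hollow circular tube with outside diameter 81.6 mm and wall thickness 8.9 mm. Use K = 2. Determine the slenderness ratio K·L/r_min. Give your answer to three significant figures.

Inner diameter d_i = 81.6 − 2×8.9 = 63.80 mm
I = π(d_o⁴ − d_i⁴)/64 = π(81.6⁴ − 63.80⁴)/64 = 1.363×10^6 mm⁴
A = 2.033×10^3 mm²;  r_min = √(I/A) = √(1.363×10^6/2.033×10^3) = 25.90 mm
L_e = K·L = 2 × 4.88 m = 9.760 m = 9760.0 mm
λ = L_e / r_min = 9760.0 / 25.90 = 377

λ ≈ 377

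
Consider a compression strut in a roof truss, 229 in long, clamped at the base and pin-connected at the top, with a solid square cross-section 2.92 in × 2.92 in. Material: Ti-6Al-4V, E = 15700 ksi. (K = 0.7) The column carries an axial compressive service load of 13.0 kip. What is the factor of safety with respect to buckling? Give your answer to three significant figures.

I = a⁴/12 = 2.92⁴/12 = 6.058 in⁴
Effective length L_e = K·L = 0.7 × 229 = 160.3 in
P_cr = π²EI / L_e² = π² × 15700×10³ × 6.058 / 160.3² = 3.653×10^4 lb
Factor of safety n = P_cr / P = 36.533 / 13.0 = 2.81

n ≈ 2.81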